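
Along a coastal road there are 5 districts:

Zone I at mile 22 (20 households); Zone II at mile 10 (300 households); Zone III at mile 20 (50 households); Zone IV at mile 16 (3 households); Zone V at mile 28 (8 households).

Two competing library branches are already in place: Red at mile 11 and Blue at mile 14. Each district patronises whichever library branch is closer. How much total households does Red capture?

The indifferent point is the midpoint (11+14)/2 = 12.5; districts left of it (closer to Red at 11) go to Red, those right go to Blue.
  Zone II at 10 (w=300) → Red
  Zone IV at 16 (w=3) → Blue
  Zone III at 20 (w=50) → Blue
  Zone I at 22 (w=20) → Blue
  Zone V at 28 (w=8) → Blue
Red captures 300; Blue captures 81.

300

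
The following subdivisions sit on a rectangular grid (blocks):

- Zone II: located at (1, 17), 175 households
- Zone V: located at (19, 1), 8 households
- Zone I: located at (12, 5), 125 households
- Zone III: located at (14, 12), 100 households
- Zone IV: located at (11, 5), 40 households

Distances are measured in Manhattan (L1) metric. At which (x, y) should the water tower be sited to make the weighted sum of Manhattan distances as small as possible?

Manhattan distance separates: Σwᵢ(|x−xᵢ|+|y−yᵢ|) = Σwᵢ|x−xᵢ| + Σwᵢ|y−yᵢ|, so x and y are optimised independently as 1-D weighted medians.
Total weight W = 448; half = 224.
x-coordinate, sorted with cumulative weight:
  x=1 (Zone II, w=175) cum 175
  x=11 (Zone IV, w=40) cum 215
  x=12 (Zone I, w=125) cum 340  ← median
  x=14 (Zone III, w=100) cum 440
  x=19 (Zone V, w=8) cum 448
⇒ x* = 12
y-coordinate, sorted with cumulative weight:
  y=1 (Zone V, w=8) cum 8
  y=5 (Zone I, w=125) cum 133
  y=5 (Zone IV, w=40) cum 173
  y=12 (Zone III, w=100) cum 273  ← median
  y=17 (Zone II, w=175) cum 448
⇒ y* = 12

(12, 12)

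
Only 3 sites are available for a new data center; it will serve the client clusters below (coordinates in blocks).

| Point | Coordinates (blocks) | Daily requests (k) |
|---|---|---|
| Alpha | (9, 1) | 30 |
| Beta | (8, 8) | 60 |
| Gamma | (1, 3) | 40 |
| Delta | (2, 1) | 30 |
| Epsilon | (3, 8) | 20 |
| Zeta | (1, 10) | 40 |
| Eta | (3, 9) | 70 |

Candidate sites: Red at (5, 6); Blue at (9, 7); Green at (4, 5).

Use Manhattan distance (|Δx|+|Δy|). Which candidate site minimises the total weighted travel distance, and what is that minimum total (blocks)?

Green, total 1820 blocks

Total weighted distance at each candidate:
  Red (5, 6): total = 1840
  Blue (9, 7): total = 2310
  Green (4, 5): total = 1820
Minimum is at Green with total 1820 blocks.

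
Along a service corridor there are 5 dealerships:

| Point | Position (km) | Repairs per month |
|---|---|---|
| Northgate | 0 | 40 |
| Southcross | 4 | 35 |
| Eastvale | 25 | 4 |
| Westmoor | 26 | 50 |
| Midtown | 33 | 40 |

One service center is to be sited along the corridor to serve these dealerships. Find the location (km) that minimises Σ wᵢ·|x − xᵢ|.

x = 26

For a sum of weighted absolute distances on a line, the optimum is the weighted median (not the mean). Total weight W = 169; half-weight = 84.5.
Sort by position and accumulate weight:
  km 0 (Northgate, w=40) → cum 40
  km 4 (Southcross, w=35) → cum 75
  km 25 (Eastvale, w=4) → cum 79
  km 26 (Westmoor, w=50) → cum 129  ≥ 84.5 → median here
  km 33 (Midtown, w=40) → cum 169
Optimal location: km 26.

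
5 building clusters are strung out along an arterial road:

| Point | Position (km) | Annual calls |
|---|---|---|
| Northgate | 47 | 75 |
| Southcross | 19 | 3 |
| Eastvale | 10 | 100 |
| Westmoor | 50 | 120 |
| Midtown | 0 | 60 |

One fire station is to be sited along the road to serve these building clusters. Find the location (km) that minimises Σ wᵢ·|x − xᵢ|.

x = 47

For a sum of weighted absolute distances on a line, the optimum is the weighted median (not the mean). Total weight W = 358; half-weight = 179.
Sort by position and accumulate weight:
  km 0 (Midtown, w=60) → cum 60
  km 10 (Eastvale, w=100) → cum 160
  km 19 (Southcross, w=3) → cum 163
  km 47 (Northgate, w=75) → cum 238  ≥ 179 → median here
  km 50 (Westmoor, w=120) → cum 358
Optimal location: km 47.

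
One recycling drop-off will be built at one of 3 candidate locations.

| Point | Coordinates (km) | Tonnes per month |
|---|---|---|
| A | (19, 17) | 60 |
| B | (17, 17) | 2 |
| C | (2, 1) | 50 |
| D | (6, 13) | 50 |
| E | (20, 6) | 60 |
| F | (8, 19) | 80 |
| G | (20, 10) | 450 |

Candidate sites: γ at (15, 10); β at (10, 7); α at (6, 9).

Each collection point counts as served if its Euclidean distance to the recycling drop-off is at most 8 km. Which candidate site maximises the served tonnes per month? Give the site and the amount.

Coverage radius r = 8 km; a point is covered iff (Δx)²+(Δy)² ≤ 8² = 64.
  γ (15, 10): covers {B, E, G} → 512
  β (10, 7): covers {D} → 50
  α (6, 9): covers {D} → 50
Maximum coverage at γ: 512 tonnes per month.

γ, covering 512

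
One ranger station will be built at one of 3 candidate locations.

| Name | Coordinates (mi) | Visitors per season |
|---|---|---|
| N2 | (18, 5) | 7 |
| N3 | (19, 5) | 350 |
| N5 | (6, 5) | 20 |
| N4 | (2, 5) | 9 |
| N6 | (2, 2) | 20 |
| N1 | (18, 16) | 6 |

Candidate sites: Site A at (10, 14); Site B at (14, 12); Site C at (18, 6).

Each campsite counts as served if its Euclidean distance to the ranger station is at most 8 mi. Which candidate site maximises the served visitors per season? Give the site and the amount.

Site C, covering 357

Coverage radius r = 8 mi; a point is covered iff (Δx)²+(Δy)² ≤ 8² = 64.
  Site A (10, 14): covers {none} → 0
  Site B (14, 12): covers {N1} → 6
  Site C (18, 6): covers {N2, N3} → 357
Maximum coverage at Site C: 357 visitors per season.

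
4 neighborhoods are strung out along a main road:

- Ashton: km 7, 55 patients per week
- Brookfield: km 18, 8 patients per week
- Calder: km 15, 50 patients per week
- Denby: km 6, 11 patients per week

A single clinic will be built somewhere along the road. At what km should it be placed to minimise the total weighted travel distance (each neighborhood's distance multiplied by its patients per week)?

x = 7

For a sum of weighted absolute distances on a line, the optimum is the weighted median (not the mean). Total weight W = 124; half-weight = 62.
Sort by position and accumulate weight:
  km 6 (Denby, w=11) → cum 11
  km 7 (Ashton, w=55) → cum 66  ≥ 62 → median here
  km 15 (Calder, w=50) → cum 116
  km 18 (Brookfield, w=8) → cum 124
Optimal location: km 7.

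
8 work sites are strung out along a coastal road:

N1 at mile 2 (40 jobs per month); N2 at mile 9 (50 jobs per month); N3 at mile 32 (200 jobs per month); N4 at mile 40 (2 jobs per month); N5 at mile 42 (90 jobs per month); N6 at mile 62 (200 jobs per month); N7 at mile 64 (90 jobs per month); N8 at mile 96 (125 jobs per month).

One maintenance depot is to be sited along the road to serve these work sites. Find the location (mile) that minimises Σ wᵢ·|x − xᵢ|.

x = 62

For a sum of weighted absolute distances on a line, the optimum is the weighted median (not the mean). Total weight W = 797; half-weight = 398.5.
Sort by position and accumulate weight:
  mile 2 (N1, w=40) → cum 40
  mile 9 (N2, w=50) → cum 90
  mile 32 (N3, w=200) → cum 290
  mile 40 (N4, w=2) → cum 292
  mile 42 (N5, w=90) → cum 382
  mile 62 (N6, w=200) → cum 582  ≥ 398.5 → median here
  mile 64 (N7, w=90) → cum 672
  mile 96 (N8, w=125) → cum 797
Optimal location: mile 62.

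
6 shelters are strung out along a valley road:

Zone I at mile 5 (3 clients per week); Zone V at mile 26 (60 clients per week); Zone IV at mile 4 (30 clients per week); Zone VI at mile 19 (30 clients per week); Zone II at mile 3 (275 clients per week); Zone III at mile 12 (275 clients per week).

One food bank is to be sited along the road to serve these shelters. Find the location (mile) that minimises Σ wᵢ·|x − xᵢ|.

For a sum of weighted absolute distances on a line, the optimum is the weighted median (not the mean). Total weight W = 673; half-weight = 336.5.
Sort by position and accumulate weight:
  mile 3 (Zone II, w=275) → cum 275
  mile 4 (Zone IV, w=30) → cum 305
  mile 5 (Zone I, w=3) → cum 308
  mile 12 (Zone III, w=275) → cum 583  ≥ 336.5 → median here
  mile 19 (Zone VI, w=30) → cum 613
  mile 26 (Zone V, w=60) → cum 673
Optimal location: mile 12.

x = 12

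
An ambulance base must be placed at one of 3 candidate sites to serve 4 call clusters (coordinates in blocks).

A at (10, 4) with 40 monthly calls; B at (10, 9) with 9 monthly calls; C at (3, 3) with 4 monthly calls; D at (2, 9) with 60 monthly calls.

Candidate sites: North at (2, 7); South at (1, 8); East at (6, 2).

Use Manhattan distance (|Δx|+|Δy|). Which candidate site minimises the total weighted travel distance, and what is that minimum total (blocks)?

North, total 670 blocks

Total weighted distance at each candidate:
  North (2, 7): total = 670
  South (1, 8): total = 758
  East (6, 2): total = 1015
Minimum is at North with total 670 blocks.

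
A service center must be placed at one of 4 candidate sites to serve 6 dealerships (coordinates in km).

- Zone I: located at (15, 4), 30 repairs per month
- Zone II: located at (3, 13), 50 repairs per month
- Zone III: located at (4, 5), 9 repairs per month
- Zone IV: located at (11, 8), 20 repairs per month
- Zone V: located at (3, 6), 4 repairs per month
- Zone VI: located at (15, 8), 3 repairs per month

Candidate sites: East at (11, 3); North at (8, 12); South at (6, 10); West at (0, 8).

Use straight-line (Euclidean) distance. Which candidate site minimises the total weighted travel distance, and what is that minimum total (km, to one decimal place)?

South, total 740.5 km

Total weighted distance at each candidate:
  East (11, 3): total = 982.9
  North (8, 12): total = 801.8
  South (6, 10): total = 740.5
  West (0, 8): total = 1081.7
Minimum is at South with total 740.5 km.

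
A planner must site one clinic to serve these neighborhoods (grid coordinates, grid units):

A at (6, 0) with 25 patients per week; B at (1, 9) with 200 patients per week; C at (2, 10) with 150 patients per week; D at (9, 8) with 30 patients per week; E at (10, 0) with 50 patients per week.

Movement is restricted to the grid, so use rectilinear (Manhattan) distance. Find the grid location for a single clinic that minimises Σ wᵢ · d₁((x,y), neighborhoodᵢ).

Manhattan distance separates: Σwᵢ(|x−xᵢ|+|y−yᵢ|) = Σwᵢ|x−xᵢ| + Σwᵢ|y−yᵢ|, so x and y are optimised independently as 1-D weighted medians.
Total weight W = 455; half = 227.5.
x-coordinate, sorted with cumulative weight:
  x=1 (B, w=200) cum 200
  x=2 (C, w=150) cum 350  ← median
  x=6 (A, w=25) cum 375
  x=9 (D, w=30) cum 405
  x=10 (E, w=50) cum 455
⇒ x* = 2
y-coordinate, sorted with cumulative weight:
  y=0 (A, w=25) cum 25
  y=0 (E, w=50) cum 75
  y=8 (D, w=30) cum 105
  y=9 (B, w=200) cum 305  ← median
  y=10 (C, w=150) cum 455
⇒ y* = 9

(2, 9)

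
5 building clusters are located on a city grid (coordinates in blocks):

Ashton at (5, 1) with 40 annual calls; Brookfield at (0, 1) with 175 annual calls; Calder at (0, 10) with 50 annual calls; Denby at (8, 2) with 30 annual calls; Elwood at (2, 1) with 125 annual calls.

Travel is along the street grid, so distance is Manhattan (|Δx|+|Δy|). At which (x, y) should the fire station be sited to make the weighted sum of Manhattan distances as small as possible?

(0, 1)

Manhattan distance separates: Σwᵢ(|x−xᵢ|+|y−yᵢ|) = Σwᵢ|x−xᵢ| + Σwᵢ|y−yᵢ|, so x and y are optimised independently as 1-D weighted medians.
Total weight W = 420; half = 210.
x-coordinate, sorted with cumulative weight:
  x=0 (Brookfield, w=175) cum 175
  x=0 (Calder, w=50) cum 225  ← median
  x=2 (Elwood, w=125) cum 350
  x=5 (Ashton, w=40) cum 390
  x=8 (Denby, w=30) cum 420
⇒ x* = 0
y-coordinate, sorted with cumulative weight:
  y=1 (Ashton, w=40) cum 40
  y=1 (Brookfield, w=175) cum 215  ← median
  y=1 (Elwood, w=125) cum 340
  y=2 (Denby, w=30) cum 370
  y=10 (Calder, w=50) cum 420
⇒ y* = 1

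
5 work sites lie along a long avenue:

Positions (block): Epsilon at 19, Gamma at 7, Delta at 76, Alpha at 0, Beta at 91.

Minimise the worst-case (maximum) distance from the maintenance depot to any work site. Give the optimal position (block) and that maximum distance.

location 45.5, max distance 45.5

The 1-center on a line is the midpoint of the two extreme points: leftmost at 0, rightmost at 91.
Optimal location = (0 + 91)/2 = 45.5; maximum distance = (91 − 0)/2 = 45.5.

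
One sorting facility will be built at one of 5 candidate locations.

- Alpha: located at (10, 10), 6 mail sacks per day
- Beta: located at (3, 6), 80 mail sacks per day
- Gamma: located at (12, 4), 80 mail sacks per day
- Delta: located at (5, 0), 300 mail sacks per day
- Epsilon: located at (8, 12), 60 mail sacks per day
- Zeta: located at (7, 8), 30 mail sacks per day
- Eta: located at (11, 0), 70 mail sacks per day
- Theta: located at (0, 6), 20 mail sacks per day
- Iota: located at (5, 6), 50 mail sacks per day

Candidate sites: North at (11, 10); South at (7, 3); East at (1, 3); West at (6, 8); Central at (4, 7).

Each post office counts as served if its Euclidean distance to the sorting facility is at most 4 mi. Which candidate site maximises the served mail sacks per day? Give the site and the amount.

South, covering 350

Coverage radius r = 4 mi; a point is covered iff (Δx)²+(Δy)² ≤ 4² = 16.
  North (11, 10): covers {Alpha, Epsilon} → 66
  South (7, 3): covers {Delta, Iota} → 350
  East (1, 3): covers {Beta, Theta} → 100
  West (6, 8): covers {Beta, Zeta, Iota} → 160
  Central (4, 7): covers {Beta, Zeta, Iota} → 160
Maximum coverage at South: 350 mail sacks per day.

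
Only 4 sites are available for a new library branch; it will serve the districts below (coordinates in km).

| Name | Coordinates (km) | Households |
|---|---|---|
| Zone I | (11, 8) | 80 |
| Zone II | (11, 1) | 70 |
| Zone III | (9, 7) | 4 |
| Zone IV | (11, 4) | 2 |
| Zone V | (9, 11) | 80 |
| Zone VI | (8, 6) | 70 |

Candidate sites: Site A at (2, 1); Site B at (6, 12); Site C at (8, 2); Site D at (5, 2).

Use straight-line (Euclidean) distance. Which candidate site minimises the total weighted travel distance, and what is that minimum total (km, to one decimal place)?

Total weighted distance at each candidate:
  Site A (2, 1): total = 3121.2
  Site B (6, 12): total = 2096.0
  Site C (8, 2): total = 1790.1
  Site D (5, 2): total = 2280.8
Minimum is at Site C with total 1790.1 km.

Site C, total 1790.1 km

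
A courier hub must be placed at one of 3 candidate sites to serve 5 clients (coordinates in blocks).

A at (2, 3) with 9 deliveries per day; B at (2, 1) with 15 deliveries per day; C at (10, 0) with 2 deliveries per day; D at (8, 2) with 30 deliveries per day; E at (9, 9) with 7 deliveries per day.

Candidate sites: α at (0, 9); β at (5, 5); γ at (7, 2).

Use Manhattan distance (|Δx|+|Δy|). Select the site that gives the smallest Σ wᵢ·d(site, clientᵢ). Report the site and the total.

γ, total 247 blocks

Total weighted distance at each candidate:
  α (0, 9): total = 773
  β (5, 5): total = 406
  γ (7, 2): total = 247
Minimum is at γ with total 247 blocks.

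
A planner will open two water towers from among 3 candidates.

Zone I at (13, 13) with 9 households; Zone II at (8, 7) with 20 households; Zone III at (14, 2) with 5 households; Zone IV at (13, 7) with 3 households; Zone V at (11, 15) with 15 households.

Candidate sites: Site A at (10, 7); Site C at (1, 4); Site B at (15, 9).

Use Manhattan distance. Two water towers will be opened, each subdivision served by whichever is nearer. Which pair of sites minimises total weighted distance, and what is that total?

{Site A, Site B}, total 278

Evaluate every pair (each demand assigned to the nearer of the two):
  {Site A, Site B}: total = 278
  {Site A, Site C}: total = 310
  {Site C, Site B}: total = 436
Best pair: {Site A, Site B} with total 278.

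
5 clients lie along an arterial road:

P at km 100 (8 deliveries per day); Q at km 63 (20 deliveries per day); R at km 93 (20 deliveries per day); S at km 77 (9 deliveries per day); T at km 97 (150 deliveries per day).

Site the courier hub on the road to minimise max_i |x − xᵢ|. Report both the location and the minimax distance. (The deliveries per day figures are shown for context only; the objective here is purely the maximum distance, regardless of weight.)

location 81.5, max distance 18.5

The 1-center on a line is the midpoint of the two extreme points: leftmost at 63, rightmost at 100.
Optimal location = (63 + 100)/2 = 81.5; maximum distance = (100 − 63)/2 = 18.5.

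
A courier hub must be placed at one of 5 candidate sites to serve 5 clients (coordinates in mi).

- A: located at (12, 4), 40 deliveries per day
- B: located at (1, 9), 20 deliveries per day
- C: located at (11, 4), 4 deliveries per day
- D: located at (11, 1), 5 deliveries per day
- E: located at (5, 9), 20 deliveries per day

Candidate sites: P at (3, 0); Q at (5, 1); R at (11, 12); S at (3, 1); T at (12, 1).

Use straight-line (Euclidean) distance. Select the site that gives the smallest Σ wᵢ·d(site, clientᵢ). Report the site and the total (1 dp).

T, total 622.3 mi

Total weighted distance at each candidate:
  P (3, 0): total = 838.8
  Q (5, 1): total = 700.3
  R (11, 12): total = 752.5
  S (3, 1): total = 783.5
  T (12, 1): total = 622.3
Minimum is at T with total 622.3 mi.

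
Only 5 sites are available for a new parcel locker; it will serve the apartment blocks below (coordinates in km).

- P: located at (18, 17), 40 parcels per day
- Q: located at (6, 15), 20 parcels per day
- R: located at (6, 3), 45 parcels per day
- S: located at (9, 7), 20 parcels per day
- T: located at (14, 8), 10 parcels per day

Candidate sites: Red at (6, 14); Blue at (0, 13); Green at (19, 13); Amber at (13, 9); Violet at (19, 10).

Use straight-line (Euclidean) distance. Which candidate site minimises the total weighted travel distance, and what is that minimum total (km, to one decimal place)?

Amber, total 1080.2 km

Total weighted distance at each candidate:
  Red (6, 14): total = 1262.1
  Blue (0, 13): total = 1753.8
  Green (19, 13): total = 1470.0
  Amber (13, 9): total = 1080.2
  Violet (19, 10): total = 1488.5
Minimum is at Amber with total 1080.2 km.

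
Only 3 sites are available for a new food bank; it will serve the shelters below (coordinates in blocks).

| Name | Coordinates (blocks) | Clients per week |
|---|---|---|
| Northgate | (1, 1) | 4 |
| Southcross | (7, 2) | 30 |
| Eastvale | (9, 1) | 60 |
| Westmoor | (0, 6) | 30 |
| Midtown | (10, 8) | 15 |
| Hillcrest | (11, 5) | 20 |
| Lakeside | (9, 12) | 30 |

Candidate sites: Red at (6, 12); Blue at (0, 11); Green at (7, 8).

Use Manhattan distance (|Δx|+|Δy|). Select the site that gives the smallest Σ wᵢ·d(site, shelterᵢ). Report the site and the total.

Total weighted distance at each candidate:
  Red (6, 12): total = 2044
  Blue (0, 11): total = 2649
  Green (7, 8): total = 1407
Minimum is at Green with total 1407 blocks.

Green, total 1407 blocks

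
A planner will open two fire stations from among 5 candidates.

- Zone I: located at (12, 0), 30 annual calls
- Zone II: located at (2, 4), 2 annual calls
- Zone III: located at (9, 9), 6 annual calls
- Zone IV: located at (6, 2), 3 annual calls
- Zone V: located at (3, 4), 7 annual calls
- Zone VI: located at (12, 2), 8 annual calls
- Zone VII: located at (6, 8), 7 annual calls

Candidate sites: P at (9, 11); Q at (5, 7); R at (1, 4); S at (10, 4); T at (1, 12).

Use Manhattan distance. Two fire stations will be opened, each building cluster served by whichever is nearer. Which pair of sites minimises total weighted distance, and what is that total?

Evaluate every pair (each demand assigned to the nearer of the two):
  {Q, S}: total = 327
  {R, S}: total = 338
  {P, S}: total = 349
  {S, T}: total = 387
  {Q, R}: total = 600
  {P, Q}: total = 607
  {P, R}: total = 607
  {Q, T}: total = 631
  {P, T}: total = 694
  {R, T}: total = 720
Best pair: {Q, S} with total 327.

{Q, S}, total 327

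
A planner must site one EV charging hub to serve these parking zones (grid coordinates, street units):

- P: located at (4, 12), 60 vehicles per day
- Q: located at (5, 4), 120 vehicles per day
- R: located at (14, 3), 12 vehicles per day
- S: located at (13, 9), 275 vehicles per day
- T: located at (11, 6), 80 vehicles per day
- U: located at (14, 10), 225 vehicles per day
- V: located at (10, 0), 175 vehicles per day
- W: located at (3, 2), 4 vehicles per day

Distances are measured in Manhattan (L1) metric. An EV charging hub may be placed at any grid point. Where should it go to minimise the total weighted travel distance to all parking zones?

(13, 9)

Manhattan distance separates: Σwᵢ(|x−xᵢ|+|y−yᵢ|) = Σwᵢ|x−xᵢ| + Σwᵢ|y−yᵢ|, so x and y are optimised independently as 1-D weighted medians.
Total weight W = 951; half = 475.5.
x-coordinate, sorted with cumulative weight:
  x=3 (W, w=4) cum 4
  x=4 (P, w=60) cum 64
  x=5 (Q, w=120) cum 184
  x=10 (V, w=175) cum 359
  x=11 (T, w=80) cum 439
  x=13 (S, w=275) cum 714  ← median
  x=14 (R, w=12) cum 726
  x=14 (U, w=225) cum 951
⇒ x* = 13
y-coordinate, sorted with cumulative weight:
  y=0 (V, w=175) cum 175
  y=2 (W, w=4) cum 179
  y=3 (R, w=12) cum 191
  y=4 (Q, w=120) cum 311
  y=6 (T, w=80) cum 391
  y=9 (S, w=275) cum 666  ← median
  y=10 (U, w=225) cum 891
  y=12 (P, w=60) cum 951
⇒ y* = 9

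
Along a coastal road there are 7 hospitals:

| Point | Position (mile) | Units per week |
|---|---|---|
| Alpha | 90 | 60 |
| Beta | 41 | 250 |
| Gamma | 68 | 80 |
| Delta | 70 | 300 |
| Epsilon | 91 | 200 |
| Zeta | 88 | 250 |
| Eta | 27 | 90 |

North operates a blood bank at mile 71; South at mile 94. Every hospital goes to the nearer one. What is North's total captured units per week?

The indifferent point is the midpoint (71+94)/2 = 82.5; hospitals left of it (closer to North at 71) go to North, those right go to South.
  Eta at 27 (w=90) → North
  Beta at 41 (w=250) → North
  Gamma at 68 (w=80) → North
  Delta at 70 (w=300) → North
  Zeta at 88 (w=250) → South
  Alpha at 90 (w=60) → South
  Epsilon at 91 (w=200) → South
North captures 720; South captures 510.

720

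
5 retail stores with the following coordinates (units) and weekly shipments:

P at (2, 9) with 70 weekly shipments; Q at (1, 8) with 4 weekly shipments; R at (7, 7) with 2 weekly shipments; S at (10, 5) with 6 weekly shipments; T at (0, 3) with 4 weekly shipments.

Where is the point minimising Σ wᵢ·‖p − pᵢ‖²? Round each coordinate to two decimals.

(2.53, 8.35)

The minimiser of Σwᵢ‖p−pᵢ‖² is the weighted centroid p* = (Σwᵢpᵢ)/(Σwᵢ).
Σwᵢ = 86.
Σwᵢxᵢ = 70·2 + 4·1 + 2·7 + 6·10 + 4·0 = 218.
Σwᵢyᵢ = 70·9 + 4·8 + 2·7 + 6·5 + 4·3 = 718.
x* = 218/86 = 2.53, y* = 718/86 = 8.35.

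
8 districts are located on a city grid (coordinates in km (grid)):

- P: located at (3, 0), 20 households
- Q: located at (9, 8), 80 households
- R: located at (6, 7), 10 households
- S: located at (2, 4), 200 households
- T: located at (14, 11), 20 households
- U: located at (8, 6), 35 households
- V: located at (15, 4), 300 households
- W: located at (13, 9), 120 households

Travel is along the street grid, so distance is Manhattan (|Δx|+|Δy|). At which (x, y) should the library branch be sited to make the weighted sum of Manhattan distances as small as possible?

Manhattan distance separates: Σwᵢ(|x−xᵢ|+|y−yᵢ|) = Σwᵢ|x−xᵢ| + Σwᵢ|y−yᵢ|, so x and y are optimised independently as 1-D weighted medians.
Total weight W = 785; half = 392.5.
x-coordinate, sorted with cumulative weight:
  x=2 (S, w=200) cum 200
  x=3 (P, w=20) cum 220
  x=6 (R, w=10) cum 230
  x=8 (U, w=35) cum 265
  x=9 (Q, w=80) cum 345
  x=13 (W, w=120) cum 465  ← median
  x=14 (T, w=20) cum 485
  x=15 (V, w=300) cum 785
⇒ x* = 13
y-coordinate, sorted with cumulative weight:
  y=0 (P, w=20) cum 20
  y=4 (S, w=200) cum 220
  y=4 (V, w=300) cum 520  ← median
  y=6 (U, w=35) cum 555
  y=7 (R, w=10) cum 565
  y=8 (Q, w=80) cum 645
  y=9 (W, w=120) cum 765
  y=11 (T, w=20) cum 785
⇒ y* = 4

(13, 4)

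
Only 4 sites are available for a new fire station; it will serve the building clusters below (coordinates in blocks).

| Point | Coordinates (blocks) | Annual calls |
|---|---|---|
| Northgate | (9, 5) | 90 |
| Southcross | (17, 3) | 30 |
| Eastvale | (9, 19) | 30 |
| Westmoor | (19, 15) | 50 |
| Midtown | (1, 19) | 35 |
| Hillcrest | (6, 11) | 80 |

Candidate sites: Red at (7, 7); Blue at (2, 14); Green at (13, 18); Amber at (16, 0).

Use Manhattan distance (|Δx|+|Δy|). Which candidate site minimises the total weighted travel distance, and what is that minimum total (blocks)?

Red, total 3230 blocks

Total weighted distance at each candidate:
  Red (7, 7): total = 3230
  Blue (2, 14): total = 4250
  Green (13, 18): total = 4275
  Amber (16, 0): total = 5750
Minimum is at Red with total 3230 blocks.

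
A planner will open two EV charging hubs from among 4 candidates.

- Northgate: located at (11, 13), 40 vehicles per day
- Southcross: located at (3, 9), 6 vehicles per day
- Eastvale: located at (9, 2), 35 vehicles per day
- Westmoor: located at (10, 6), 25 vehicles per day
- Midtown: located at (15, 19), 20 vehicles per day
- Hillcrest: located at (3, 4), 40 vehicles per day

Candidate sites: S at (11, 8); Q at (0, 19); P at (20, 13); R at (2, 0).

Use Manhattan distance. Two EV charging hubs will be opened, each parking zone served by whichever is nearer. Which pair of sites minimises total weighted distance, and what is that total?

Evaluate every pair (each demand assigned to the nearer of the two):
  {S, R}: total = 1109
  {S, P}: total = 1309
  {S, Q}: total = 1389
  {P, R}: total = 1505
  {Q, R}: total = 1905
  {Q, P}: total = 2573
Best pair: {S, R} with total 1109.

{S, R}, total 1109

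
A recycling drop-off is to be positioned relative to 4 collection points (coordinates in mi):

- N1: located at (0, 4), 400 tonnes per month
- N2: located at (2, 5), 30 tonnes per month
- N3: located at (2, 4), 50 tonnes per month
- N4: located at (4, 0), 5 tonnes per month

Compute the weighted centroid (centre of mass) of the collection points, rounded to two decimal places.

(0.37, 4.02)

The minimiser of Σwᵢ‖p−pᵢ‖² is the weighted centroid p* = (Σwᵢpᵢ)/(Σwᵢ).
Σwᵢ = 485.
Σwᵢxᵢ = 400·0 + 30·2 + 50·2 + 5·4 = 180.
Σwᵢyᵢ = 400·4 + 30·5 + 50·4 + 5·0 = 1950.
x* = 180/485 = 0.37, y* = 1950/485 = 4.02.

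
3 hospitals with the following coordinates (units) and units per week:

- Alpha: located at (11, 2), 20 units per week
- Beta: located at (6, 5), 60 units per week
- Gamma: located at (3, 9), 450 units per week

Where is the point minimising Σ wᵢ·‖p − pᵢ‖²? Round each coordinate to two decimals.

The minimiser of Σwᵢ‖p−pᵢ‖² is the weighted centroid p* = (Σwᵢpᵢ)/(Σwᵢ).
Σwᵢ = 530.
Σwᵢxᵢ = 20·11 + 60·6 + 450·3 = 1930.
Σwᵢyᵢ = 20·2 + 60·5 + 450·9 = 4390.
x* = 1930/530 = 3.64, y* = 4390/530 = 8.28.

(3.64, 8.28)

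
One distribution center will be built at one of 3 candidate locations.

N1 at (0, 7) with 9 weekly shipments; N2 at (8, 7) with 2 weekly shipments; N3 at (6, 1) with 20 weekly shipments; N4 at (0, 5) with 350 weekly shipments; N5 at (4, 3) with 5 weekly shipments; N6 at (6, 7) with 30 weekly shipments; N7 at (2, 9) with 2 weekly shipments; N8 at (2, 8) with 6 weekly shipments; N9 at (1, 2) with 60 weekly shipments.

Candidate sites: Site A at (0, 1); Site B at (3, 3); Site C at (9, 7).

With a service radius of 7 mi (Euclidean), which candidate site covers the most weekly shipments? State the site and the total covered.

Site B, covering 484

Coverage radius r = 7 mi; a point is covered iff (Δx)²+(Δy)² ≤ 7² = 49.
  Site A (0, 1): covers {N1, N3, N4, N5, N9} → 444
  Site B (3, 3): covers {N1, N2, N3, N4, N5, N6, N7, N8, N9} → 484
  Site C (9, 7): covers {N2, N3, N5, N6} → 57
Maximum coverage at Site B: 484 weekly shipments.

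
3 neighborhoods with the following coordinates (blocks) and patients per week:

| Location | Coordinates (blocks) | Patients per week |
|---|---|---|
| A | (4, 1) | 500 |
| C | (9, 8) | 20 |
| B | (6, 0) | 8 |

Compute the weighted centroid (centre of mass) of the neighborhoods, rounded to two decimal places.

(4.22, 1.25)

The minimiser of Σwᵢ‖p−pᵢ‖² is the weighted centroid p* = (Σwᵢpᵢ)/(Σwᵢ).
Σwᵢ = 528.
Σwᵢxᵢ = 500·4 + 20·9 + 8·6 = 2228.
Σwᵢyᵢ = 500·1 + 20·8 + 8·0 = 660.
x* = 2228/528 = 4.22, y* = 660/528 = 1.25.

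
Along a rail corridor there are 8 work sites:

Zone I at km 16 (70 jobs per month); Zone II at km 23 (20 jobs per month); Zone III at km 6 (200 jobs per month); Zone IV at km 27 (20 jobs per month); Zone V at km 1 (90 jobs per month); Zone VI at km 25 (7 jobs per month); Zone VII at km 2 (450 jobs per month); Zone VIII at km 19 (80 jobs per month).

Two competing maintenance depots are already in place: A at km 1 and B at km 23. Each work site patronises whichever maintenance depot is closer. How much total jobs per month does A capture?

740

The indifferent point is the midpoint (1+23)/2 = 12; work sites left of it (closer to A at 1) go to A, those right go to B.
  Zone V at 1 (w=90) → A
  Zone VII at 2 (w=450) → A
  Zone III at 6 (w=200) → A
  Zone I at 16 (w=70) → B
  Zone VIII at 19 (w=80) → B
  Zone II at 23 (w=20) → B
  Zone VI at 25 (w=7) → B
  Zone IV at 27 (w=20) → B
A captures 740; B captures 197.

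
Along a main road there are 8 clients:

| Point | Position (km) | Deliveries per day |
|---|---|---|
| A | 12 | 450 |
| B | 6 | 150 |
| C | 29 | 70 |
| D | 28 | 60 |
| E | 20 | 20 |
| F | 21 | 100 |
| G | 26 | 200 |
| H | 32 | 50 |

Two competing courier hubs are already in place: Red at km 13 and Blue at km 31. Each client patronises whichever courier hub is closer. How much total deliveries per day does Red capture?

720

The indifferent point is the midpoint (13+31)/2 = 22; clients left of it (closer to Red at 13) go to Red, those right go to Blue.
  B at 6 (w=150) → Red
  A at 12 (w=450) → Red
  E at 20 (w=20) → Red
  F at 21 (w=100) → Red
  G at 26 (w=200) → Blue
  D at 28 (w=60) → Blue
  C at 29 (w=70) → Blue
  H at 32 (w=50) → Blue
Red captures 720; Blue captures 380.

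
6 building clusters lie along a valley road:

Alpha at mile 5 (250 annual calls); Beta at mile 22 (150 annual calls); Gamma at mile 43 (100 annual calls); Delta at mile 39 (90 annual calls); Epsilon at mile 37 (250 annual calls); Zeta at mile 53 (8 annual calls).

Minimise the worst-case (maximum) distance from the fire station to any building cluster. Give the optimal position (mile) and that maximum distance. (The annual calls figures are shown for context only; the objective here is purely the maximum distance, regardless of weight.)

The 1-center on a line is the midpoint of the two extreme points: leftmost at 5, rightmost at 53.
Optimal location = (5 + 53)/2 = 29; maximum distance = (53 − 5)/2 = 24.

location 29, max distance 24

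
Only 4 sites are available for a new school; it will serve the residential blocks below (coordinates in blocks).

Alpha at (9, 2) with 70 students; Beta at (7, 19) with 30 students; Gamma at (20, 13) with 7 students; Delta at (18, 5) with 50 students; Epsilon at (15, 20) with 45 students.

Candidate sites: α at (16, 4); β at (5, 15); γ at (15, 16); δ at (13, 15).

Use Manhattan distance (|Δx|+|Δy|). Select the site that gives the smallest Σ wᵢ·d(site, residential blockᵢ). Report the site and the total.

α, total 2356 blocks

Total weighted distance at each candidate:
  α (16, 4): total = 2356
  β (5, 15): total = 3314
  γ (15, 16): total = 2666
  δ (13, 15): total = 2618
Minimum is at α with total 2356 blocks.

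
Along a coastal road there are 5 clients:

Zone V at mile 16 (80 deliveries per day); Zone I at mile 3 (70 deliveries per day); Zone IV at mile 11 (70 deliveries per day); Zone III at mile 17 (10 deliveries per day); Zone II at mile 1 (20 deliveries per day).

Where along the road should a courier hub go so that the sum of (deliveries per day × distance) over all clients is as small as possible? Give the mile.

For a sum of weighted absolute distances on a line, the optimum is the weighted median (not the mean). Total weight W = 250; half-weight = 125.
Sort by position and accumulate weight:
  mile 1 (Zone II, w=20) → cum 20
  mile 3 (Zone I, w=70) → cum 90
  mile 11 (Zone IV, w=70) → cum 160  ≥ 125 → median here
  mile 16 (Zone V, w=80) → cum 240
  mile 17 (Zone III, w=10) → cum 250
Optimal location: mile 11.

x = 11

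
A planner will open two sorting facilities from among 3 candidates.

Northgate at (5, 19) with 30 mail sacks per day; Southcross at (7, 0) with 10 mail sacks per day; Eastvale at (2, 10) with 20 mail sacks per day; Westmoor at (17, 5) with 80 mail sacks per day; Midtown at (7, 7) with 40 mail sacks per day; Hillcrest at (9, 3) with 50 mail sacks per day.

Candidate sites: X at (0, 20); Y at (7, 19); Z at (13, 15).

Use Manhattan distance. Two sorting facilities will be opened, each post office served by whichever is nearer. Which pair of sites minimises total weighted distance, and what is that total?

{Y, Z}, total 2930

Evaluate every pair (each demand assigned to the nearer of the two):
  {Y, Z}: total = 2930
  {X, Z}: total = 3110
  {X, Y}: total = 3790
Best pair: {Y, Z} with total 2930.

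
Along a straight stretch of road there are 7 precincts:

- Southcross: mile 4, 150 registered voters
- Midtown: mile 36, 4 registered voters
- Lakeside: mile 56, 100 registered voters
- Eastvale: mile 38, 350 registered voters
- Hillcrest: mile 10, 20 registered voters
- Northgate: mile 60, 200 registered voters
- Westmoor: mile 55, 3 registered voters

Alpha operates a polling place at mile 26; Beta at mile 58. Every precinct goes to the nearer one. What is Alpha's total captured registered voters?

524

The indifferent point is the midpoint (26+58)/2 = 42; precincts left of it (closer to Alpha at 26) go to Alpha, those right go to Beta.
  Southcross at 4 (w=150) → Alpha
  Hillcrest at 10 (w=20) → Alpha
  Midtown at 36 (w=4) → Alpha
  Eastvale at 38 (w=350) → Alpha
  Westmoor at 55 (w=3) → Beta
  Lakeside at 56 (w=100) → Beta
  Northgate at 60 (w=200) → Beta
Alpha captures 524; Beta captures 303.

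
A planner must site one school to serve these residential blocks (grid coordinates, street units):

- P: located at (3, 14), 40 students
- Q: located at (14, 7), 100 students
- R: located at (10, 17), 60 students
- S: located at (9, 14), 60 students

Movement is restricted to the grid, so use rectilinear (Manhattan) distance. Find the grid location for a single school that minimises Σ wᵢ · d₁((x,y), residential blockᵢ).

Manhattan distance separates: Σwᵢ(|x−xᵢ|+|y−yᵢ|) = Σwᵢ|x−xᵢ| + Σwᵢ|y−yᵢ|, so x and y are optimised independently as 1-D weighted medians.
Total weight W = 260; half = 130.
x-coordinate, sorted with cumulative weight:
  x=3 (P, w=40) cum 40
  x=9 (S, w=60) cum 100
  x=10 (R, w=60) cum 160  ← median
  x=14 (Q, w=100) cum 260
⇒ x* = 10
y-coordinate, sorted with cumulative weight:
  y=7 (Q, w=100) cum 100
  y=14 (P, w=40) cum 140  ← median
  y=14 (S, w=60) cum 200
  y=17 (R, w=60) cum 260
⇒ y* = 14

(10, 14)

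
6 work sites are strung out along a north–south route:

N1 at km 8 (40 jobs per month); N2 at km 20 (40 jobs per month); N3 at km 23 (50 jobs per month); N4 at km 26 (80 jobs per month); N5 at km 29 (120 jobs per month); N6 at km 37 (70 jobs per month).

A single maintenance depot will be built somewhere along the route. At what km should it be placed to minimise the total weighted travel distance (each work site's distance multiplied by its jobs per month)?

For a sum of weighted absolute distances on a line, the optimum is the weighted median (not the mean). Total weight W = 400; half-weight = 200.
Sort by position and accumulate weight:
  km 8 (N1, w=40) → cum 40
  km 20 (N2, w=40) → cum 80
  km 23 (N3, w=50) → cum 130
  km 26 (N4, w=80) → cum 210  ≥ 200 → median here
  km 29 (N5, w=120) → cum 330
  km 37 (N6, w=70) → cum 400
Optimal location: km 26.

x = 26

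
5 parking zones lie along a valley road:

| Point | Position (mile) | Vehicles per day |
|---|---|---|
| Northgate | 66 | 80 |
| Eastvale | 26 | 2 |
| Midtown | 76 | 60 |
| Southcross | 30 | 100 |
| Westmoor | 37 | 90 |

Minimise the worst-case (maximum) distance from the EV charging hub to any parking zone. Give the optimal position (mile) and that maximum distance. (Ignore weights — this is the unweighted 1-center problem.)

location 51, max distance 25

The 1-center on a line is the midpoint of the two extreme points: leftmost at 26, rightmost at 76.
Optimal location = (26 + 76)/2 = 51; maximum distance = (76 − 26)/2 = 25.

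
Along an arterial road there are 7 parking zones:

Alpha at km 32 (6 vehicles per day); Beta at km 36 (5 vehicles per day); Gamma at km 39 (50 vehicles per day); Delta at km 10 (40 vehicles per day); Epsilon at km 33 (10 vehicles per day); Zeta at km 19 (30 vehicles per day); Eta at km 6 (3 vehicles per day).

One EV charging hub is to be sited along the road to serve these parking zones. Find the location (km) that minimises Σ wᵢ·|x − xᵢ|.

x = 19

For a sum of weighted absolute distances on a line, the optimum is the weighted median (not the mean). Total weight W = 144; half-weight = 72.
Sort by position and accumulate weight:
  km 6 (Eta, w=3) → cum 3
  km 10 (Delta, w=40) → cum 43
  km 19 (Zeta, w=30) → cum 73  ≥ 72 → median here
  km 32 (Alpha, w=6) → cum 79
  km 33 (Epsilon, w=10) → cum 89
  km 36 (Beta, w=5) → cum 94
  km 39 (Gamma, w=50) → cum 144
Optimal location: km 19.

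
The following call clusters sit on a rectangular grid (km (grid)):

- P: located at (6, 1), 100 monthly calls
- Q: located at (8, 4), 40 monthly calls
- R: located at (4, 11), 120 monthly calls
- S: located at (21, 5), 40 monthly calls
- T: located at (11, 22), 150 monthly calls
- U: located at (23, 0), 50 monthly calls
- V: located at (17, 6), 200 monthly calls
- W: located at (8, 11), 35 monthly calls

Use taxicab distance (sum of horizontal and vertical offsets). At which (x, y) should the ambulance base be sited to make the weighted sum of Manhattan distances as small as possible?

Manhattan distance separates: Σwᵢ(|x−xᵢ|+|y−yᵢ|) = Σwᵢ|x−xᵢ| + Σwᵢ|y−yᵢ|, so x and y are optimised independently as 1-D weighted medians.
Total weight W = 735; half = 367.5.
x-coordinate, sorted with cumulative weight:
  x=4 (R, w=120) cum 120
  x=6 (P, w=100) cum 220
  x=8 (Q, w=40) cum 260
  x=8 (W, w=35) cum 295
  x=11 (T, w=150) cum 445  ← median
  x=17 (V, w=200) cum 645
  x=21 (S, w=40) cum 685
  x=23 (U, w=50) cum 735
⇒ x* = 11
y-coordinate, sorted with cumulative weight:
  y=0 (U, w=50) cum 50
  y=1 (P, w=100) cum 150
  y=4 (Q, w=40) cum 190
  y=5 (S, w=40) cum 230
  y=6 (V, w=200) cum 430  ← median
  y=11 (R, w=120) cum 550
  y=11 (W, w=35) cum 585
  y=22 (T, w=150) cum 735
⇒ y* = 6

(11, 6)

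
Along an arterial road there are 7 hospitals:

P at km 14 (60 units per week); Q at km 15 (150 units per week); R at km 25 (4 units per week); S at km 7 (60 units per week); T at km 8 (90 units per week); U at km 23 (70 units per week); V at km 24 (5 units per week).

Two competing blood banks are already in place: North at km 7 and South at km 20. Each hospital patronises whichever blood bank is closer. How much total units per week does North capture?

150

The indifferent point is the midpoint (7+20)/2 = 13.5; hospitals left of it (closer to North at 7) go to North, those right go to South.
  S at 7 (w=60) → North
  T at 8 (w=90) → North
  P at 14 (w=60) → South
  Q at 15 (w=150) → South
  U at 23 (w=70) → South
  V at 24 (w=5) → South
  R at 25 (w=4) → South
North captures 150; South captures 289.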